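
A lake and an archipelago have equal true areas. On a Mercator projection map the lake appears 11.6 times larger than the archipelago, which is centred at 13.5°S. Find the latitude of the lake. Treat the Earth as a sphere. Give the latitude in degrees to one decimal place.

Mercator areal scale is sec²φ, so apparent-area ratio = sec²φ₁ / sec²φ₂ = cos²φ₂ / cos²φ₁.
cos²φ₂ / cos²φ₁ = 11.6  ⇒  cos φ₁ = cos 13.5° / √11.6 = 0.9724/3.406 = 0.2855.
φ₁ = arccos(0.2855) ≈ 73.4°.

73.4°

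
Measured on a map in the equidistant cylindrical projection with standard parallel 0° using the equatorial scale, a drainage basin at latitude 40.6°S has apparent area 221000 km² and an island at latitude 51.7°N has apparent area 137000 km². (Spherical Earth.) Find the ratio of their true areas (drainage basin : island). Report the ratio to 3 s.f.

1.98

On the plate carrée, areal scale = h·k = 1 × sec φ, so true area = apparent × cos φ.
True area of drainage basin: 221000 × cos(40.6°) = 221000 × 0.7593 = 167800 km².
True area of island: 137000 × cos(51.7°) = 137000 × 0.6198 = 84910 km².
Ratio = 167800 / 84910 ≈ 1.98.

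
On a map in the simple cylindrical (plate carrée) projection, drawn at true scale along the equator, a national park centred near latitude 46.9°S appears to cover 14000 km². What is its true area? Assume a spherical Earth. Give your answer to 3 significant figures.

9570 km²

In the plate carrée (x = Rλ, y = Rφ), meridians are true-scale (h = 1) and parallels are stretched by k = sec φ.
Areal scale = h·k = 1 × sec φ; at 46.9°, h = 1.000, k = 1.464, so h·k = 1.464.
True area = apparent / (areal scale) = 14000 / 1.464 ≈ 9570 km².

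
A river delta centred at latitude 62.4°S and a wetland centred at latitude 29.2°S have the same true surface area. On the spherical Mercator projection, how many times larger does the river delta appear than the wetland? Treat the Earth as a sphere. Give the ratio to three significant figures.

Mercator is conformal with k = sec φ, so areal scale = k² = sec²φ.
At 62.4°: sec²(62.4°) = 1/0.4633² = 4.659.
At 29.2°: sec²(29.2°) = 1/0.8729² = 1.312.
Ratio = 4.659/1.312 = cos²(29.2°)/cos²(62.4°) ≈ 3.55.

3.55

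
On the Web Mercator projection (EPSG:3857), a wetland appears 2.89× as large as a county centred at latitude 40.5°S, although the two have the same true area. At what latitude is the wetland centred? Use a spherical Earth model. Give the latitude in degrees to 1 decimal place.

Mercator areal scale is sec²φ, so apparent-area ratio = sec²φ₁ / sec²φ₂ = cos²φ₂ / cos²φ₁.
cos²φ₂ / cos²φ₁ = 2.89  ⇒  cos φ₁ = cos 40.5° / √2.89 = 0.7604/1.700 = 0.4473.
φ₁ = arccos(0.4473) ≈ 63.4°.

63.4°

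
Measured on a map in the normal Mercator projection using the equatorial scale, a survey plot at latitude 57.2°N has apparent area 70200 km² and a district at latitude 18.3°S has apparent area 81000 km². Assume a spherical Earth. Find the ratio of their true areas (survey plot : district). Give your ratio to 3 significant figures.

Mercator's areal exaggeration is sec²φ; hence true area = (apparent area) · cos²φ.
True area of survey plot: 70200 × cos²(57.2°) = 70200 × 0.2934 = 20600 km².
True area of district: 81000 × cos²(18.3°) = 81000 × 0.9014 = 73010 km².
Ratio = 20600 / 73010 ≈ 0.282.

0.282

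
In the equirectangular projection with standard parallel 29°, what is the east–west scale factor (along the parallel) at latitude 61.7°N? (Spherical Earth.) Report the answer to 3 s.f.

The equidistant cylindrical projection with φ₀ = 29° has h = 1 (meridians true) and k = cos φ₀ / cos φ along parallels.
k = cos 29° / cos 61.7° = 0.8746/0.4741 = 1.845.

1.84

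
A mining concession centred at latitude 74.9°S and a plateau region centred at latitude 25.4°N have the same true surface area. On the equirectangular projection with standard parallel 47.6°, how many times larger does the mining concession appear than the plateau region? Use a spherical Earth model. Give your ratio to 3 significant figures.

The equidistant cylindrical projection with φ₀ = 47.6° has h = 1 (meridians true) and k = cos φ₀ / cos φ along parallels.
Areal scale at 74.9°: h·k = 1.000 × 2.588 = 2.588.
Areal scale at 25.4°: h·k = 1.000 × 0.7465 = 0.7465.
Ratio = 2.588/0.7465 ≈ 3.47.

3.47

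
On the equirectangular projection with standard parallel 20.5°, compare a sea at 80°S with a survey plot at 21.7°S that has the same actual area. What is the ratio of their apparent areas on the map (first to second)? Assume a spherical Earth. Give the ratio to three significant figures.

5.35

In the equirectangular projection with standard parallel φ₀ = 20.5° (x = Rλ cos φ₀, y = Rφ), meridians are true-scale (h = 1) and the parallel scale is k = cos φ₀ / cos φ.
Areal scale at 80°: h·k = 1.000 × 5.394 = 5.394.
Areal scale at 21.7°: h·k = 1.000 × 1.008 = 1.008.
Ratio = 5.394/1.008 ≈ 5.35.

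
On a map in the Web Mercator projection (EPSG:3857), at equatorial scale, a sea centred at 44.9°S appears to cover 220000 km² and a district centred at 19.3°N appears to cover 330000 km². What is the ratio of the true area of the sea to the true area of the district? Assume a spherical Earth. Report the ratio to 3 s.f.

0.376

On Mercator the areal scale is sec²φ, so true area = apparent × cos²φ.
True area of sea: 220000 × cos²(44.9°) = 220000 × 0.5017 = 110400 km².
True area of district: 330000 × cos²(19.3°) = 330000 × 0.8908 = 294000 km².
Ratio = 110400 / 294000 ≈ 0.376.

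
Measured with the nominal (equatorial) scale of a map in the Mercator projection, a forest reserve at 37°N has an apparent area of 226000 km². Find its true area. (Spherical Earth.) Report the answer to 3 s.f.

Mercator is conformal, so the point scale is isotropic: h = k = sec φ = 1/cos φ.
Areal scale = k² = sec²φ = 1/cos²(37°) = 1/0.7986² = 1.568.
True area = apparent / (areal scale) = 226000 / 1.568 ≈ 144000 km².

144000 km²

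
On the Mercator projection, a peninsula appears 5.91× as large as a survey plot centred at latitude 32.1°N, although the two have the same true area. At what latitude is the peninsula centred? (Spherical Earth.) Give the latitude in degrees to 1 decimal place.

Mercator areal scale is sec²φ, so apparent-area ratio = sec²φ₁ / sec²φ₂ = cos²φ₂ / cos²φ₁.
cos²φ₂ / cos²φ₁ = 5.91  ⇒  cos φ₁ = cos 32.1° / √5.91 = 0.8471/2.431 = 0.3485.
φ₁ = arccos(0.3485) ≈ 69.6°.

69.6°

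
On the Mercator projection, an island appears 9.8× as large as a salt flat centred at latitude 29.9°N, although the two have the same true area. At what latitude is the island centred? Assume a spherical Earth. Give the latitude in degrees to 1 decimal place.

73.9°

On Mercator, (apparent₁)/(apparent₂) = sec²φ₁ / sec²φ₂ when true areas are equal.
cos²φ₂ / cos²φ₁ = 9.8  ⇒  cos φ₁ = cos 29.9° / √9.8 = 0.8669/3.130 = 0.2769.
φ₁ = arccos(0.2769) ≈ 73.9°.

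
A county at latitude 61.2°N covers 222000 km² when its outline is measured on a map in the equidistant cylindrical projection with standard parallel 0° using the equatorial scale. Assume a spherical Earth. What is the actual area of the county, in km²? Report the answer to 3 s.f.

107000 km²

In the plate carrée (x = Rλ, y = Rφ), meridians are true-scale (h = 1) and parallels are stretched by k = sec φ.
Areal scale = h·k = 1 × sec φ; at 61.2°, h = 1.000, k = 2.076, so h·k = 2.076.
True area = apparent / (areal scale) = 222000 / 2.076 ≈ 107000 km².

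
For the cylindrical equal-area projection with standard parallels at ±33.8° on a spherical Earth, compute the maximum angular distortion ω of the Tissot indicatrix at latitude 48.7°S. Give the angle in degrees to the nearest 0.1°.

A cylindrical equal-area projection with standard parallel φ₀ has meridian scale h = cos φ / cos φ₀ and parallel scale k = cos φ₀ / cos φ (so areas are preserved, h·k = 1).
At 48.7°: h = 0.7942, k = 1.259; principal scales a = 1.259, b = 0.7942.
sin(ω/2) = (a − b)/(a + b) = 0.4648/2.053 = 0.2264, so ω = 2 arcsin(0.2264) ≈ 26.2°.

26.2°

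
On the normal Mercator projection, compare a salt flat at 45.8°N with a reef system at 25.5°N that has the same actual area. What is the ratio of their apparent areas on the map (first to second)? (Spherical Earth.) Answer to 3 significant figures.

1.68

Mercator is conformal with k = sec φ, so areal scale = k² = sec²φ.
At 45.8°: sec²(45.8°) = 1/0.6972² = 2.057.
At 25.5°: sec²(25.5°) = 1/0.9026² = 1.228.
Ratio = 2.057/1.228 = cos²(25.5°)/cos²(45.8°) ≈ 1.68.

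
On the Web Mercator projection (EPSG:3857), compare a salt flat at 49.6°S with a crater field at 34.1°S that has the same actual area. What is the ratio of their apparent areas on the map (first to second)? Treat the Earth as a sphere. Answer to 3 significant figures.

Mercator areal scale is sec²φ.
At 49.6°: sec²(49.6°) = 1/0.6481² = 2.381.
At 34.1°: sec²(34.1°) = 1/0.8281² = 1.458.
Ratio = 2.381/1.458 = cos²(34.1°)/cos²(49.6°) ≈ 1.63.

1.63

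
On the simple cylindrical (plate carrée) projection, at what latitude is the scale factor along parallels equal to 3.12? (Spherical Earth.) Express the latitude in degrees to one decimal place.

Plate carrée: h = 1, k = sec φ along parallels.
sec φ = 3.12  ⇒  cos φ = 0.3205  ⇒  φ ≈ 71.3°.

71.3°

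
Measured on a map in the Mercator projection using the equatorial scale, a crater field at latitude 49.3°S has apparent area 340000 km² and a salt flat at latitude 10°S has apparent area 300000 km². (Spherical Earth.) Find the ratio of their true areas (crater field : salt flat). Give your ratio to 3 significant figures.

0.497

Since Mercator area scale is 1/cos²φ, the true area equals the apparent area multiplied by cos²φ.
True area of crater field: 340000 × cos²(49.3°) = 340000 × 0.4252 = 144600 km².
True area of salt flat: 300000 × cos²(10°) = 300000 × 0.9698 = 291000 km².
Ratio = 144600 / 291000 ≈ 0.497.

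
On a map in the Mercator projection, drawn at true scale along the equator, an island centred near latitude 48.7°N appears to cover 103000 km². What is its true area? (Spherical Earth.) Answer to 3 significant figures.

44900 km²

For Mercator, h = k = sec φ (a conformal cylindrical projection has a single point scale, 1/cos φ).
Areal scale = k² = sec²φ = 1/cos²(48.7°) = 1/0.6600² = 2.296.
True area = apparent / (areal scale) = 103000 / 2.296 ≈ 44900 km².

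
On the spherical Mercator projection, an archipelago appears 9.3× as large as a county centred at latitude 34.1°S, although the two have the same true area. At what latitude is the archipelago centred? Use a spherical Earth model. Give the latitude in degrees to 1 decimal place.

For equal true areas on Mercator, apparent areas scale as sec²φ, so the ratio is cos²φ₂ / cos²φ₁.
cos²φ₂ / cos²φ₁ = 9.3  ⇒  cos φ₁ = cos 34.1° / √9.3 = 0.8281/3.050 = 0.2715.
φ₁ = arccos(0.2715) ≈ 74.2°.

74.2°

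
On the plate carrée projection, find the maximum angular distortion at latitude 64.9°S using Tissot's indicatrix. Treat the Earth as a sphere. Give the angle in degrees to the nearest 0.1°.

47.7°

In the plate carrée (x = Rλ, y = Rφ), meridians are true-scale (h = 1) and parallels are stretched by k = sec φ.
At 64.9°: h = 1.000, k = 2.357; principal scales a = 2.357, b = 1.000.
sin(ω/2) = (a − b)/(a + b) = 1.357/3.357 = 0.4043, so ω = 2 arcsin(0.4043) ≈ 47.7°.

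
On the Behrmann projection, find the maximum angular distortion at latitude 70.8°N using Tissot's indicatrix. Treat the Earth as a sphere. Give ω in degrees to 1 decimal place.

96.8°

The Behrmann projection is cylindrical equal-area with φ₀ = 30°. A cylindrical equal-area projection with standard parallel φ₀ has meridian scale h = cos φ / cos φ₀ and parallel scale k = cos φ₀ / cos φ (so areas are preserved, h·k = 1).
At 70.8°: h = 0.3797, k = 2.633; principal scales a = 2.633, b = 0.3797.
sin(ω/2) = (a − b)/(a + b) = 2.254/3.013 = 0.7479, so ω = 2 arcsin(0.7479) ≈ 96.8°.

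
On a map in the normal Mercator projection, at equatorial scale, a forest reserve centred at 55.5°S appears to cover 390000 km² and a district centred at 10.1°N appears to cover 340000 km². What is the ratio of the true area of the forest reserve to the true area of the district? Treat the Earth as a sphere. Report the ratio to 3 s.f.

Since Mercator area scale is 1/cos²φ, the true area equals the apparent area multiplied by cos²φ.
True area of forest reserve: 390000 × cos²(55.5°) = 390000 × 0.3208 = 125100 km².
True area of district: 340000 × cos²(10.1°) = 340000 × 0.9692 = 329500 km².
Ratio = 125100 / 329500 ≈ 0.380.

0.380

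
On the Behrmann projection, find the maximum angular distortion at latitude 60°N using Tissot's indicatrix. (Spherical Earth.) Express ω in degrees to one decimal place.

The Behrmann projection is cylindrical equal-area with φ₀ = 30°. For cylindrical equal-area with standard parallel φ₀, h = cos φ / cos φ₀ and k = cos φ₀ / cos φ, so h·k = 1.
At 60°: h = 0.5774, k = 1.732; principal scales a = 1.732, b = 0.5774.
sin(ω/2) = (a − b)/(a + b) = 1.155/2.309 = 0.5000, so ω = 2 arcsin(0.5000) ≈ 60.0°.

60.0°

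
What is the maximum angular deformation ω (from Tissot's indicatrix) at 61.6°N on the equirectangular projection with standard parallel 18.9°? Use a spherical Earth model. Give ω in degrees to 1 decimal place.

In the equirectangular projection with standard parallel φ₀ = 18.9° (x = Rλ cos φ₀, y = Rφ), meridians are true-scale (h = 1) and the parallel scale is k = cos φ₀ / cos φ.
At 61.6°: h = 1.000, k = 1.989; principal scales a = 1.989, b = 1.000.
sin(ω/2) = (a − b)/(a + b) = 0.9891/2.989 = 0.3309, so ω = 2 arcsin(0.3309) ≈ 38.6°.

38.6°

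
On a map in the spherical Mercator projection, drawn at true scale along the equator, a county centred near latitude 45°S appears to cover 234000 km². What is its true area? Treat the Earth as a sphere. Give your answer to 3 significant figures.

Mercator is conformal, so the point scale is isotropic: h = k = sec φ = 1/cos φ.
Areal scale = k² = sec²φ = 1/cos²(45°) = 1/0.7071² = 2.000.
True area = apparent / (areal scale) = 234000 / 2.000 ≈ 117000 km².

117000 km²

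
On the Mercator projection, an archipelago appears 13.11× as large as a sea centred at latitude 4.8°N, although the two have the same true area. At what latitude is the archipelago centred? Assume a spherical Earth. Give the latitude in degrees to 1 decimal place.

For equal true areas on Mercator, apparent areas scale as sec²φ, so the ratio is cos²φ₂ / cos²φ₁.
cos²φ₂ / cos²φ₁ = 13.11  ⇒  cos φ₁ = cos 4.8° / √13.11 = 0.9965/3.621 = 0.2752.
φ₁ = arccos(0.2752) ≈ 74.0°.

74.0°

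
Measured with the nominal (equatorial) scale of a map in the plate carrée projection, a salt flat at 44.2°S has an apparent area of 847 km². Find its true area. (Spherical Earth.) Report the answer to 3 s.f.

607 km²

Plate carrée maps x = Rλ, y = Rφ. The meridian scale is h = 1 and the parallel scale is k = 1/cos φ = sec φ.
Areal scale = h·k = 1 × sec φ; at 44.2°, h = 1.000, k = 1.395, so h·k = 1.395.
True area = apparent / (areal scale) = 847 / 1.395 ≈ 607 km².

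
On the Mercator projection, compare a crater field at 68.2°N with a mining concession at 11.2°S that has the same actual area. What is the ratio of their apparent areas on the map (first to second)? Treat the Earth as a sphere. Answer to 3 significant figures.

6.98

On Mercator, area is exaggerated by sec²φ = 1/cos²φ.
At 68.2°: sec²(68.2°) = 1/0.3714² = 7.251.
At 11.2°: sec²(11.2°) = 1/0.9810² = 1.039.
Ratio = 7.251/1.039 = cos²(11.2°)/cos²(68.2°) ≈ 6.98.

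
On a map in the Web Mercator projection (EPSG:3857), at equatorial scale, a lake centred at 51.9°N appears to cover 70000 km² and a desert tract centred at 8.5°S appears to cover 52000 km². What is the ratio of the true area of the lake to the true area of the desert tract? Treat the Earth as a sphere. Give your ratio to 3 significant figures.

Mercator's areal exaggeration is sec²φ; hence true area = (apparent area) · cos²φ.
True area of lake: 70000 × cos²(51.9°) = 70000 × 0.3807 = 26650 km².
True area of desert tract: 52000 × cos²(8.5°) = 52000 × 0.9782 = 50860 km².
Ratio = 26650 / 50860 ≈ 0.524.

0.524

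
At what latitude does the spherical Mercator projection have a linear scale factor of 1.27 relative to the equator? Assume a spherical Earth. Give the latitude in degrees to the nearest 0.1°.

38.1°

Mercator scale is k = sec φ = 1/cos φ.
1/cos φ = 1.27  ⇒  cos φ = 0.7874  ⇒  φ = arccos(0.7874) ≈ 38.1°.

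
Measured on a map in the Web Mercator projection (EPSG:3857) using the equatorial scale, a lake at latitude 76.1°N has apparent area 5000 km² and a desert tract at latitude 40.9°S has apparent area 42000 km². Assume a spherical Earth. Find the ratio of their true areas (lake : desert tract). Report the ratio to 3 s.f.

0.0120

Since Mercator area scale is 1/cos²φ, the true area equals the apparent area multiplied by cos²φ.
True area of lake: 5000 × cos²(76.1°) = 5000 × 0.05771 = 288.5 km².
True area of desert tract: 42000 × cos²(40.9°) = 42000 × 0.5713 = 24000 km².
Ratio = 288.5 / 24000 ≈ 0.0120.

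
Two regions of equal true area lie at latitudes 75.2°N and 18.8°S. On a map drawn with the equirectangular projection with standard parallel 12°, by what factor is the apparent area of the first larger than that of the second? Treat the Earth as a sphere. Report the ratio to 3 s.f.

3.71

With standard parallel φ₀ = 12°, the equirectangular projection gives x = Rλ cos φ₀, y = Rφ, so h = 1 and k = cos 12° / cos φ.
Areal scale at 75.2°: h·k = 1.000 × 3.829 = 3.829.
Areal scale at 18.8°: h·k = 1.000 × 1.033 = 1.033.
Ratio = 3.829/1.033 ≈ 3.71.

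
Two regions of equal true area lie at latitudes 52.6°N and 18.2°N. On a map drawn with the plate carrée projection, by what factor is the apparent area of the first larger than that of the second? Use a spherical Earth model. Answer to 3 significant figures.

1.56

For the equirectangular projection with φ₀ = 0 (plate carrée), h = 1 along meridians and k = sec φ along parallels.
Areal scale at 52.6°: h·k = 1.000 × 1.646 = 1.646.
Areal scale at 18.2°: h·k = 1.000 × 1.053 = 1.053.
Ratio = 1.646/1.053 ≈ 1.56.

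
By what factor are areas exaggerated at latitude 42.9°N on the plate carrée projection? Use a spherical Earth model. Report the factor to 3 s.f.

1.37

In the plate carrée (x = Rλ, y = Rφ), meridians are true-scale (h = 1) and parallels are stretched by k = sec φ.
Areal scale = h·k = 1 × sec φ; at 42.9°, h = 1.000, k = 1.365, so h·k = 1.365.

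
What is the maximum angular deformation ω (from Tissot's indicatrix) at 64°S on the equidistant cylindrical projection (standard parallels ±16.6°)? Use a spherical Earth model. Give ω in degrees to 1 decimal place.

With standard parallel φ₀ = 16.6°, the equirectangular projection gives x = Rλ cos φ₀, y = Rφ, so h = 1 and k = cos 16.6° / cos φ.
At 64°: h = 1.000, k = 2.186; principal scales a = 2.186, b = 1.000.
sin(ω/2) = (a − b)/(a + b) = 1.186/3.186 = 0.3723, so ω = 2 arcsin(0.3723) ≈ 43.7°.

43.7°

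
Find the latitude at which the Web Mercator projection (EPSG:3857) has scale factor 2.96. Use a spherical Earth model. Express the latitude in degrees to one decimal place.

Mercator scale is k = sec φ = 1/cos φ.
1/cos φ = 2.96  ⇒  cos φ = 0.3378  ⇒  φ = arccos(0.3378) ≈ 70.3°.

70.3°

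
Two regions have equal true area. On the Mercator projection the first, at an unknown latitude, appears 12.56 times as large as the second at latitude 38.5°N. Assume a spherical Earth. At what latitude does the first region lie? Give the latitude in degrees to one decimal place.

77.2°

For equal true areas on Mercator, apparent areas scale as sec²φ, so the ratio is cos²φ₂ / cos²φ₁.
cos²φ₂ / cos²φ₁ = 12.56  ⇒  cos φ₁ = cos 38.5° / √12.56 = 0.7826/3.544 = 0.2208.
φ₁ = arccos(0.2208) ≈ 77.2°.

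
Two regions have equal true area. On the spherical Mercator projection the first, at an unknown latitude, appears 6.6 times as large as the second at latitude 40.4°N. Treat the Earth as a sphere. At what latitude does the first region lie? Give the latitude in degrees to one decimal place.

72.8°

For equal true areas on Mercator, apparent areas scale as sec²φ, so the ratio is cos²φ₂ / cos²φ₁.
cos²φ₂ / cos²φ₁ = 6.6  ⇒  cos φ₁ = cos 40.4° / √6.6 = 0.7615/2.569 = 0.2964.
φ₁ = arccos(0.2964) ≈ 72.8°.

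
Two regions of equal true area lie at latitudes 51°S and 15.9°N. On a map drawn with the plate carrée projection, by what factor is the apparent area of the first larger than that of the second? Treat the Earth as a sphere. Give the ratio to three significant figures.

1.53

In the plate carrée (x = Rλ, y = Rφ), meridians are true-scale (h = 1) and parallels are stretched by k = sec φ.
Areal scale at 51°: h·k = 1.000 × 1.589 = 1.589.
Areal scale at 15.9°: h·k = 1.000 × 1.040 = 1.040.
Ratio = 1.589/1.040 ≈ 1.53.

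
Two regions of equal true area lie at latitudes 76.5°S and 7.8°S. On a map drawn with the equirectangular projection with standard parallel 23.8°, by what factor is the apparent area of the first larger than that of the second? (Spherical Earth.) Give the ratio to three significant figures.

The equidistant cylindrical projection with φ₀ = 23.8° has h = 1 (meridians true) and k = cos φ₀ / cos φ along parallels.
Areal scale at 76.5°: h·k = 1.000 × 3.919 = 3.919.
Areal scale at 7.8°: h·k = 1.000 × 0.9235 = 0.9235.
Ratio = 3.919/0.9235 ≈ 4.24.

4.24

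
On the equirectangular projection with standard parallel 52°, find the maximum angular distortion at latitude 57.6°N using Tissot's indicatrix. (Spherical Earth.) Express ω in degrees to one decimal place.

The equidistant cylindrical projection with φ₀ = 52° has h = 1 (meridians true) and k = cos φ₀ / cos φ along parallels.
At 57.6°: h = 1.000, k = 1.149; principal scales a = 1.149, b = 1.000.
sin(ω/2) = (a − b)/(a + b) = 0.1490/2.149 = 0.06933, so ω = 2 arcsin(0.06933) ≈ 8.0°.

8.0°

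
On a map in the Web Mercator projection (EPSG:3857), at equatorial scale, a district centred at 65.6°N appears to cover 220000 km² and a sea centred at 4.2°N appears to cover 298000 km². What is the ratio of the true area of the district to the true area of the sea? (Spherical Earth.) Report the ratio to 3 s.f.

Since Mercator area scale is 1/cos²φ, the true area equals the apparent area multiplied by cos²φ.
True area of district: 220000 × cos²(65.6°) = 220000 × 0.1707 = 37540 km².
True area of sea: 298000 × cos²(4.2°) = 298000 × 0.9946 = 296400 km².
Ratio = 37540 / 296400 ≈ 0.127.

0.127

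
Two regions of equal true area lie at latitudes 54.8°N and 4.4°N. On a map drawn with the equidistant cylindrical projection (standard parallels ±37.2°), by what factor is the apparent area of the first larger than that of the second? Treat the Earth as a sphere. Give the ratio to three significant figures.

In the equirectangular projection with standard parallel φ₀ = 37.2° (x = Rλ cos φ₀, y = Rφ), meridians are true-scale (h = 1) and the parallel scale is k = cos φ₀ / cos φ.
Areal scale at 54.8°: h·k = 1.000 × 1.382 = 1.382.
Areal scale at 4.4°: h·k = 1.000 × 0.7989 = 0.7989.
Ratio = 1.382/0.7989 ≈ 1.73.

1.73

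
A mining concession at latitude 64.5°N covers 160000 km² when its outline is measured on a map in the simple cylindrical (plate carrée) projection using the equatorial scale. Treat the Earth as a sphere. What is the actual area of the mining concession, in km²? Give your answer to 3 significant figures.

68900 km²

For the equirectangular projection with φ₀ = 0 (plate carrée), h = 1 along meridians and k = sec φ along parallels.
Areal scale = h·k = 1 × sec φ; at 64.5°, h = 1.000, k = 2.323, so h·k = 2.323.
True area = apparent / (areal scale) = 160000 / 2.323 ≈ 68900 km².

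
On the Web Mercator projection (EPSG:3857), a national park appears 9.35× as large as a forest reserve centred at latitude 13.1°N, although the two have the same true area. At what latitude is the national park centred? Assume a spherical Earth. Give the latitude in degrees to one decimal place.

For equal true areas on Mercator, apparent areas scale as sec²φ, so the ratio is cos²φ₂ / cos²φ₁.
cos²φ₂ / cos²φ₁ = 9.35  ⇒  cos φ₁ = cos 13.1° / √9.35 = 0.9740/3.058 = 0.3185.
φ₁ = arccos(0.3185) ≈ 71.4°.

71.4°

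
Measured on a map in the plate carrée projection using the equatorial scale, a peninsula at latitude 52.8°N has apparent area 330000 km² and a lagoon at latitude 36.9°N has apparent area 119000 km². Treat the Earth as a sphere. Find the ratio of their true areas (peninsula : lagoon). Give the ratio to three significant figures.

2.10

On the plate carrée, areal scale = h·k = 1 × sec φ, so true area = apparent × cos φ.
True area of peninsula: 330000 × cos(52.8°) = 330000 × 0.6046 = 199500 km².
True area of lagoon: 119000 × cos(36.9°) = 119000 × 0.7997 = 95160 km².
Ratio = 199500 / 95160 ≈ 2.10.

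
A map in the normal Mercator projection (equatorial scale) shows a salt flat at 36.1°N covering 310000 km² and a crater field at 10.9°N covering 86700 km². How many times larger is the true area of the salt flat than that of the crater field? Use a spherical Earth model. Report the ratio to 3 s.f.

Mercator's areal exaggeration is sec²φ; hence true area = (apparent area) · cos²φ.
True area of salt flat: 310000 × cos²(36.1°) = 310000 × 0.6528 = 202400 km².
True area of crater field: 86700 × cos²(10.9°) = 86700 × 0.9642 = 83600 km².
Ratio = 202400 / 83600 ≈ 2.42.

2.42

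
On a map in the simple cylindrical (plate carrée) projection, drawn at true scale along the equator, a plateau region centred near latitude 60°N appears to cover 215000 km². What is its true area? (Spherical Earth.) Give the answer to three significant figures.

108000 km²

Plate carrée maps x = Rλ, y = Rφ. The meridian scale is h = 1 and the parallel scale is k = 1/cos φ = sec φ.
Areal scale = h·k = 1 × sec φ; at 60°, h = 1.000, k = 2.000, so h·k = 2.000.
True area = apparent / (areal scale) = 215000 / 2.000 ≈ 108000 km².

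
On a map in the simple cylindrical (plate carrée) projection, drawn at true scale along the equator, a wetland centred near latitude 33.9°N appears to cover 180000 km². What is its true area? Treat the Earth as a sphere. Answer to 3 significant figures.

149000 km²

In the plate carrée (x = Rλ, y = Rφ), meridians are true-scale (h = 1) and parallels are stretched by k = sec φ.
Areal scale = h·k = 1 × sec φ; at 33.9°, h = 1.000, k = 1.205, so h·k = 1.205.
True area = apparent / (areal scale) = 180000 / 1.205 ≈ 149000 km².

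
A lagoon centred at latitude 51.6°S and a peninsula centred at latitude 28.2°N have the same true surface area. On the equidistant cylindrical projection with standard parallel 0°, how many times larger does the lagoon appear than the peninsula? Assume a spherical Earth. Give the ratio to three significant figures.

For the equirectangular projection with φ₀ = 0 (plate carrée), h = 1 along meridians and k = sec φ along parallels.
Areal scale at 51.6°: h·k = 1.000 × 1.610 = 1.610.
Areal scale at 28.2°: h·k = 1.000 × 1.135 = 1.135.
Ratio = 1.610/1.135 ≈ 1.42.

1.42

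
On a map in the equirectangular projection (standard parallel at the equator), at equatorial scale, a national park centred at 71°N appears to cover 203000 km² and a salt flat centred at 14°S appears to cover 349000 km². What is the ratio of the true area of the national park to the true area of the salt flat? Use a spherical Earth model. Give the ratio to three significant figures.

0.195

On the plate carrée, areal scale = h·k = 1 × sec φ, so true area = apparent × cos φ.
True area of national park: 203000 × cos(71°) = 203000 × 0.3256 = 66090 km².
True area of salt flat: 349000 × cos(14°) = 349000 × 0.9703 = 338600 km².
Ratio = 66090 / 338600 ≈ 0.195.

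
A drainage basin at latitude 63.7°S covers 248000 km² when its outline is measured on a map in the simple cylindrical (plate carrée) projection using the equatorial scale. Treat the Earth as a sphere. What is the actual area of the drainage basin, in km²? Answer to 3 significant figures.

110000 km²

For the equirectangular projection with φ₀ = 0 (plate carrée), h = 1 along meridians and k = sec φ along parallels.
Areal scale = h·k = 1 × sec φ; at 63.7°, h = 1.000, k = 2.257, so h·k = 2.257.
True area = apparent / (areal scale) = 248000 / 2.257 ≈ 110000 km².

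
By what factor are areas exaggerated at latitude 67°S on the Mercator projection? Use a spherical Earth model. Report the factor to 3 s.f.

Mercator is conformal, so the point scale is isotropic: h = k = sec φ = 1/cos φ.
Areal scale = k² = sec²φ = 1/cos²(67°) = 1/0.3907² = 6.550.

6.55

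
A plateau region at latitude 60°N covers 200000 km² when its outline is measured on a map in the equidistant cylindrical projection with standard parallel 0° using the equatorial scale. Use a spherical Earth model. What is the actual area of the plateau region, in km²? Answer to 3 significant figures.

100000 km²

Plate carrée maps x = Rλ, y = Rφ. The meridian scale is h = 1 and the parallel scale is k = 1/cos φ = sec φ.
Areal scale = h·k = 1 × sec φ; at 60°, h = 1.000, k = 2.000, so h·k = 2.000.
True area = apparent / (areal scale) = 200000 / 2.000 ≈ 100000 km².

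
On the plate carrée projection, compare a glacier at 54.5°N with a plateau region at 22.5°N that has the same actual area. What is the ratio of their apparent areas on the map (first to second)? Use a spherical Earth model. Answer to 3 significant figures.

Plate carrée maps x = Rλ, y = Rφ. The meridian scale is h = 1 and the parallel scale is k = 1/cos φ = sec φ.
Areal scale at 54.5°: h·k = 1.000 × 1.722 = 1.722.
Areal scale at 22.5°: h·k = 1.000 × 1.082 = 1.082.
Ratio = 1.722/1.082 ≈ 1.59.

1.59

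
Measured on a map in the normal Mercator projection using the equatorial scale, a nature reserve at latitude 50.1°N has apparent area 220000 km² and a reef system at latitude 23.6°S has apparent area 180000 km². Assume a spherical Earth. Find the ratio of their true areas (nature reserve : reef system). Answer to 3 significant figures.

0.599

Since Mercator area scale is 1/cos²φ, the true area equals the apparent area multiplied by cos²φ.
True area of nature reserve: 220000 × cos²(50.1°) = 220000 × 0.4115 = 90520 km².
True area of reef system: 180000 × cos²(23.6°) = 180000 × 0.8397 = 151100 km².
Ratio = 90520 / 151100 ≈ 0.599.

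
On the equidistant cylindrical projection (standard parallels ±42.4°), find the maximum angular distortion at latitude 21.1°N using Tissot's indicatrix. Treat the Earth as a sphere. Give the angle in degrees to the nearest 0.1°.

13.4°

With standard parallel φ₀ = 42.4°, the equirectangular projection gives x = Rλ cos φ₀, y = Rφ, so h = 1 and k = cos 42.4° / cos φ.
At 21.1°: h = 1.000, k = 0.7915; principal scales a = 1.000, b = 0.7915.
sin(ω/2) = (a − b)/(a + b) = 0.2085/1.792 = 0.1164, so ω = 2 arcsin(0.1164) ≈ 13.4°.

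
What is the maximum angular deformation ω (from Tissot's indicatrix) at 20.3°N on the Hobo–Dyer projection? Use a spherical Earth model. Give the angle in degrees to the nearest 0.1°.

19.1°

The Hobo–Dyer projection is cylindrical equal-area with φ₀ = 37.5°. A cylindrical equal-area projection with standard parallel φ₀ has meridian scale h = cos φ / cos φ₀ and parallel scale k = cos φ₀ / cos φ (so areas are preserved, h·k = 1).
At 20.3°: h = 1.182, k = 0.8459; principal scales a = 1.182, b = 0.8459.
sin(ω/2) = (a − b)/(a + b) = 0.3363/2.028 = 0.1658, so ω = 2 arcsin(0.1658) ≈ 19.1°.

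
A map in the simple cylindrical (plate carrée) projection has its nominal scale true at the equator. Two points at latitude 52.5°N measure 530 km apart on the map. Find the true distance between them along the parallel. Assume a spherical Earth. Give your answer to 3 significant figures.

323 km

Plate carrée maps x = Rλ, y = Rφ. The meridian scale is h = 1 and the parallel scale is k = 1/cos φ = sec φ.
Along the parallel at 52.5°, map distances are exaggerated by k = sec 52.5° = 1.643.
True distance = 530 / 1.643 = 530 × cos 52.5° ≈ 323 km.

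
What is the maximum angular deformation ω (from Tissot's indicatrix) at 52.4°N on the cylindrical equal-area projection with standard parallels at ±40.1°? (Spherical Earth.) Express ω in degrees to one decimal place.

25.7°

Cylindrical equal-area (φ₀ = 40.1°): h = cos φ / cos 40.1° along meridians, k = cos 40.1° / cos φ along parallels; h·k = 1.
At 52.4°: h = 0.7977, k = 1.254; principal scales a = 1.254, b = 0.7977.
sin(ω/2) = (a − b)/(a + b) = 0.4560/2.051 = 0.2223, so ω = 2 arcsin(0.2223) ≈ 25.7°.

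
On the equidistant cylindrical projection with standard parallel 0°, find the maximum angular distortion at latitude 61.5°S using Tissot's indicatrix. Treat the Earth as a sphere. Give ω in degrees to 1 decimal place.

41.5°

In the plate carrée (x = Rλ, y = Rφ), meridians are true-scale (h = 1) and parallels are stretched by k = sec φ.
At 61.5°: h = 1.000, k = 2.096; principal scales a = 2.096, b = 1.000.
sin(ω/2) = (a − b)/(a + b) = 1.096/3.096 = 0.3540, so ω = 2 arcsin(0.3540) ≈ 41.5°.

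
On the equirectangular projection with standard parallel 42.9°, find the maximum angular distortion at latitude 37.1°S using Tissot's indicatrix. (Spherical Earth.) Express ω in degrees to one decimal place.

With standard parallel φ₀ = 42.9°, the equirectangular projection gives x = Rλ cos φ₀, y = Rφ, so h = 1 and k = cos 42.9° / cos φ.
At 37.1°: h = 1.000, k = 0.9185; principal scales a = 1.000, b = 0.9185.
sin(ω/2) = (a − b)/(a + b) = 0.08155/1.918 = 0.04251, so ω = 2 arcsin(0.04251) ≈ 4.9°.

4.9°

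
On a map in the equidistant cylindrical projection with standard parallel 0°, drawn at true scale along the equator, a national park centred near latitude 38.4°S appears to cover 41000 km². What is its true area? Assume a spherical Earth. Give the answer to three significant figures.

In the plate carrée (x = Rλ, y = Rφ), meridians are true-scale (h = 1) and parallels are stretched by k = sec φ.
Areal scale = h·k = 1 × sec φ; at 38.4°, h = 1.000, k = 1.276, so h·k = 1.276.
True area = apparent / (areal scale) = 41000 / 1.276 ≈ 32100 km².

32100 km²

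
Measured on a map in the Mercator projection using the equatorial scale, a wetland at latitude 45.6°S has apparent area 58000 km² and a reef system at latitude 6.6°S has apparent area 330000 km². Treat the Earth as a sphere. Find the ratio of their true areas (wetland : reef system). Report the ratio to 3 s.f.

On Mercator the areal scale is sec²φ, so true area = apparent × cos²φ.
True area of wetland: 58000 × cos²(45.6°) = 58000 × 0.4895 = 28390 km².
True area of reef system: 330000 × cos²(6.6°) = 330000 × 0.9868 = 325600 km².
Ratio = 28390 / 325600 ≈ 0.0872.

0.0872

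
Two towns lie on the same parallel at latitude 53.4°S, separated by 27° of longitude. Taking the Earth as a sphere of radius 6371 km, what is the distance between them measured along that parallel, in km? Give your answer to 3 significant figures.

Arc length along a parallel = R cos φ · Δλ (with Δλ in radians).
= 6371 × cos 53.4° × (27° × π/180) = 6371 × 0.5962 × 0.4712 ≈ 1790 km.

1790 km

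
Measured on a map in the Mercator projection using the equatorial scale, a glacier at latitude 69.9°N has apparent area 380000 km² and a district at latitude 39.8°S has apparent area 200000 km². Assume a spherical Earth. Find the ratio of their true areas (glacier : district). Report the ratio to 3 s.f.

0.380

Since Mercator area scale is 1/cos²φ, the true area equals the apparent area multiplied by cos²φ.
True area of glacier: 380000 × cos²(69.9°) = 380000 × 0.1181 = 44880 km².
True area of district: 200000 × cos²(39.8°) = 200000 × 0.5903 = 118100 km².
Ratio = 44880 / 118100 ≈ 0.380.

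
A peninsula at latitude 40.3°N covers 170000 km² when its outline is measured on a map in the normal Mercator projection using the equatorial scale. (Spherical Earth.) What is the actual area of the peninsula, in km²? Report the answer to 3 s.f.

98900 km²

Mercator is conformal, so the point scale is isotropic: h = k = sec φ = 1/cos φ.
Areal scale = k² = sec²φ = 1/cos²(40.3°) = 1/0.7627² = 1.719.
True area = apparent / (areal scale) = 170000 / 1.719 ≈ 98900 km².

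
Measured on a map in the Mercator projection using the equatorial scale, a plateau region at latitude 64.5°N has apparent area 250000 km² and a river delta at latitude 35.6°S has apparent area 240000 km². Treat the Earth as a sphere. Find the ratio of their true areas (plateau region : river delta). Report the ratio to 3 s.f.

0.292

Mercator's areal exaggeration is sec²φ; hence true area = (apparent area) · cos²φ.
True area of plateau region: 250000 × cos²(64.5°) = 250000 × 0.1853 = 46330 km².
True area of river delta: 240000 × cos²(35.6°) = 240000 × 0.6611 = 158700 km².
Ratio = 46330 / 158700 ≈ 0.292.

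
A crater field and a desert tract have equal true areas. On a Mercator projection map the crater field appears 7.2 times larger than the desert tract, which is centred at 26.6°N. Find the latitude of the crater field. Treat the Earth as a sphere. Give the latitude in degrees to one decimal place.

Mercator areal scale is sec²φ, so apparent-area ratio = sec²φ₁ / sec²φ₂ = cos²φ₂ / cos²φ₁.
cos²φ₂ / cos²φ₁ = 7.2  ⇒  cos φ₁ = cos 26.6° / √7.2 = 0.8942/2.683 = 0.3332.
φ₁ = arccos(0.3332) ≈ 70.5°.

70.5°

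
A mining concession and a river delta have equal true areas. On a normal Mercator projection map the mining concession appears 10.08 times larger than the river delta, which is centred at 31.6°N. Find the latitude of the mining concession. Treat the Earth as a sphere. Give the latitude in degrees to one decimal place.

74.4°

On Mercator, (apparent₁)/(apparent₂) = sec²φ₁ / sec²φ₂ when true areas are equal.
cos²φ₂ / cos²φ₁ = 10.08  ⇒  cos φ₁ = cos 31.6° / √10.08 = 0.8517/3.175 = 0.2683.
φ₁ = arccos(0.2683) ≈ 74.4°.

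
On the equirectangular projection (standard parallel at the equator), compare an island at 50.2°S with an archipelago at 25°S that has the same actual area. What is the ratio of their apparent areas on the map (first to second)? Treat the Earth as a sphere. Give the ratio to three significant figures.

In the plate carrée (x = Rλ, y = Rφ), meridians are true-scale (h = 1) and parallels are stretched by k = sec φ.
Areal scale at 50.2°: h·k = 1.000 × 1.562 = 1.562.
Areal scale at 25°: h·k = 1.000 × 1.103 = 1.103.
Ratio = 1.562/1.103 ≈ 1.42.

1.42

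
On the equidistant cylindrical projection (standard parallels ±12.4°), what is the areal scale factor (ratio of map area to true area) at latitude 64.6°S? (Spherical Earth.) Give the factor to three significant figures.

In the equirectangular projection with standard parallel φ₀ = 12.4° (x = Rλ cos φ₀, y = Rφ), meridians are true-scale (h = 1) and the parallel scale is k = cos φ₀ / cos φ.
Areal scale = h·k = 1 × cos φ₀ / cos φ; at 64.6°, h = 1.000, k = 2.277, so h·k = 2.277.

2.28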